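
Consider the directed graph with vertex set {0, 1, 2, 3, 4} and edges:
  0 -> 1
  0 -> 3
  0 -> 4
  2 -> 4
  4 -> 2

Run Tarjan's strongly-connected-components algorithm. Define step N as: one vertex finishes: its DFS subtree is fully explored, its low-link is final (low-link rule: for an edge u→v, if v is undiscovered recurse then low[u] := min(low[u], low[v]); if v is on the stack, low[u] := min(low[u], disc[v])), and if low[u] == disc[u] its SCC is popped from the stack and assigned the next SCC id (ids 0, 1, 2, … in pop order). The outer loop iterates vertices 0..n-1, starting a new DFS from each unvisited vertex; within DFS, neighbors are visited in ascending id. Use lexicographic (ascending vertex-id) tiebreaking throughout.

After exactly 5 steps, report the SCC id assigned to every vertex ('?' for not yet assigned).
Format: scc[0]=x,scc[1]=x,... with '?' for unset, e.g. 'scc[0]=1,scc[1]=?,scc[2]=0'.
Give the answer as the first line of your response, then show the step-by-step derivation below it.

scc[0]=3,scc[1]=0,scc[2]=2,scc[3]=1,scc[4]=2

step 1: low=(low[0]=0,low[1]=1,low[2]=?,low[3]=?,low[4]=?); scc=(scc[0]=?,scc[1]=0,scc[2]=?,scc[3]=?,scc[4]=?)
step 2: low=(low[0]=0,low[1]=1,low[2]=?,low[3]=2,low[4]=?); scc=(scc[0]=?,scc[1]=0,scc[2]=?,scc[3]=1,scc[4]=?)
step 3: low=(low[0]=0,low[1]=1,low[2]=3,low[3]=2,low[4]=3); scc=(scc[0]=?,scc[1]=0,scc[2]=?,scc[3]=1,scc[4]=?)
step 4: low=(low[0]=0,low[1]=1,low[2]=3,low[3]=2,low[4]=3); scc=(scc[0]=?,scc[1]=0,scc[2]=2,scc[3]=1,scc[4]=2)
step 5: low=(low[0]=0,low[1]=1,low[2]=3,low[3]=2,low[4]=3); scc=(scc[0]=3,scc[1]=0,scc[2]=2,scc[3]=1,scc[4]=2)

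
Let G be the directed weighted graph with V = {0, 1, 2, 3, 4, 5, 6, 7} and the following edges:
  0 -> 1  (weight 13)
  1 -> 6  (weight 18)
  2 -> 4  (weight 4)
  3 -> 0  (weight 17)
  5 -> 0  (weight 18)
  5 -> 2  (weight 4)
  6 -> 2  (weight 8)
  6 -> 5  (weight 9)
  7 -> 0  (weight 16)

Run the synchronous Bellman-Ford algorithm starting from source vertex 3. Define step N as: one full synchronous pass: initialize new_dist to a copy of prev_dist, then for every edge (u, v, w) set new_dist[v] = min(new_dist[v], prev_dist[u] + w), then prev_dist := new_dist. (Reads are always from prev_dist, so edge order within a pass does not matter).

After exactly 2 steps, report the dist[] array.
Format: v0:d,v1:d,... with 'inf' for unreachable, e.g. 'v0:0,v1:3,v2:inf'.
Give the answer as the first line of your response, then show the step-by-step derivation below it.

v0:17,v1:30,v2:inf,v3:0,v4:inf,v5:inf,v6:inf,v7:inf

step 1: dist = v0:17,v1:inf,v2:inf,v3:0,v4:inf,v5:inf,v6:inf,v7:inf
step 2: dist = v0:17,v1:30,v2:inf,v3:0,v4:inf,v5:inf,v6:inf,v7:inf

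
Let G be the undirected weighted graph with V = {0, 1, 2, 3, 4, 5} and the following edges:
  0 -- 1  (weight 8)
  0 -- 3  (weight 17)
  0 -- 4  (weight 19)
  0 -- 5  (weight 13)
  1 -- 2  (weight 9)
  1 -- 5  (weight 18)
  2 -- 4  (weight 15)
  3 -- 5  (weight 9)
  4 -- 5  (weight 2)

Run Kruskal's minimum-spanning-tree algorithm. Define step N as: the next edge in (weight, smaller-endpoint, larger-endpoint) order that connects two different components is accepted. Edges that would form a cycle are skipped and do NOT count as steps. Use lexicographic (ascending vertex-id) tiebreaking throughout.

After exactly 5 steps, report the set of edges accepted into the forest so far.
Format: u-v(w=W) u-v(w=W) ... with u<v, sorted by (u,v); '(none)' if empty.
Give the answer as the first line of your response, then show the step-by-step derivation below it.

0-1(w=8) 0-5(w=13) 1-2(w=9) 3-5(w=9) 4-5(w=2)

step 1: add edge 4-5 (w=2); MST = {4-5(w=2)}
step 2: add edge 0-1 (w=8); MST = {0-1(w=8) 4-5(w=2)}
step 3: add edge 1-2 (w=9); MST = {0-1(w=8) 1-2(w=9) 4-5(w=2)}
step 4: add edge 3-5 (w=9); MST = {0-1(w=8) 1-2(w=9) 3-5(w=9) 4-5(w=2)}
step 5: add edge 0-5 (w=13); MST = {0-1(w=8) 0-5(w=13) 1-2(w=9) 3-5(w=9) 4-5(w=2)}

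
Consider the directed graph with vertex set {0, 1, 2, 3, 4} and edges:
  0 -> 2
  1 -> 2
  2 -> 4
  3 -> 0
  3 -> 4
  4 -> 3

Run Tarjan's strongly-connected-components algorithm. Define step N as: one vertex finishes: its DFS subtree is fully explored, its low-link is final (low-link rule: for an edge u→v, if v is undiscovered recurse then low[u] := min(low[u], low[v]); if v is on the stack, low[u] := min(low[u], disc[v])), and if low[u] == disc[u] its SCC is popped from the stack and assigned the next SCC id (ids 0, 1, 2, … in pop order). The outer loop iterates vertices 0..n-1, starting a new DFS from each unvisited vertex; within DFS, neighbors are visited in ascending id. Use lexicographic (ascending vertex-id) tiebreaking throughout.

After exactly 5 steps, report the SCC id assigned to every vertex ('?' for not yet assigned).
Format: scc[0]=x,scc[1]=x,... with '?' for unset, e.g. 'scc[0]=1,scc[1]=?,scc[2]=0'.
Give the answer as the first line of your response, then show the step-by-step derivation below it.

scc[0]=0,scc[1]=1,scc[2]=0,scc[3]=0,scc[4]=0

step 1: low=(low[0]=0,low[1]=?,low[2]=1,low[3]=0,low[4]=2); scc=(scc[0]=?,scc[1]=?,scc[2]=?,scc[3]=?,scc[4]=?)
step 2: low=(low[0]=0,low[1]=?,low[2]=1,low[3]=0,low[4]=0); scc=(scc[0]=?,scc[1]=?,scc[2]=?,scc[3]=?,scc[4]=?)
step 3: low=(low[0]=0,low[1]=?,low[2]=0,low[3]=0,low[4]=0); scc=(scc[0]=?,scc[1]=?,scc[2]=?,scc[3]=?,scc[4]=?)
step 4: low=(low[0]=0,low[1]=?,low[2]=0,low[3]=0,low[4]=0); scc=(scc[0]=0,scc[1]=?,scc[2]=0,scc[3]=0,scc[4]=0)
step 5: low=(low[0]=0,low[1]=4,low[2]=0,low[3]=0,low[4]=0); scc=(scc[0]=0,scc[1]=1,scc[2]=0,scc[3]=0,scc[4]=0)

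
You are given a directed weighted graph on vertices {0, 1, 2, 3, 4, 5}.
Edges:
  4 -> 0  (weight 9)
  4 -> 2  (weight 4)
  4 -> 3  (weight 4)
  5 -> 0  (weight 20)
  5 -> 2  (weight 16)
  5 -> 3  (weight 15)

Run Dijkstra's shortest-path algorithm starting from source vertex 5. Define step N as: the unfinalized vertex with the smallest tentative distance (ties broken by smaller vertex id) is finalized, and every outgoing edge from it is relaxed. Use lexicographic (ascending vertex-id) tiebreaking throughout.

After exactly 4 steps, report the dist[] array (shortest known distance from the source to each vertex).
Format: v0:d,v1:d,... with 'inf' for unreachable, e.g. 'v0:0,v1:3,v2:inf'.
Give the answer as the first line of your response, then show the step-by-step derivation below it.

v0:20,v1:inf,v2:16,v3:15,v4:inf,v5:0

step 1: dist = v0:20,v1:inf,v2:16,v3:15,v4:inf,v5:0
step 2: dist = v0:20,v1:inf,v2:16,v3:15,v4:inf,v5:0
step 3: dist = v0:20,v1:inf,v2:16,v3:15,v4:inf,v5:0
step 4: dist = v0:20,v1:inf,v2:16,v3:15,v4:inf,v5:0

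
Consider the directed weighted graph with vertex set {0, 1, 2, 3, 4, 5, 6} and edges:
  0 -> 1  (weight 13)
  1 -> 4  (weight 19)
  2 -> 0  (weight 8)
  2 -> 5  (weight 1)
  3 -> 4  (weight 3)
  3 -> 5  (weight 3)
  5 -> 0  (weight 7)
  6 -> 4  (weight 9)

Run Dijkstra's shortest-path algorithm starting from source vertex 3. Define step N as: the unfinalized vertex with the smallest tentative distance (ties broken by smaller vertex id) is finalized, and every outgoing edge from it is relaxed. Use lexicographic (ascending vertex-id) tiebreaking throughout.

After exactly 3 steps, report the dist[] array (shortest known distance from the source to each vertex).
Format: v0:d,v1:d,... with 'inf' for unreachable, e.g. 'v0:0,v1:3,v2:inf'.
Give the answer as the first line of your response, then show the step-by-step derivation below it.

v0:10,v1:inf,v2:inf,v3:0,v4:3,v5:3,v6:inf

step 1: dist = v0:inf,v1:inf,v2:inf,v3:0,v4:3,v5:3,v6:inf
step 2: dist = v0:inf,v1:inf,v2:inf,v3:0,v4:3,v5:3,v6:inf
step 3: dist = v0:10,v1:inf,v2:inf,v3:0,v4:3,v5:3,v6:inf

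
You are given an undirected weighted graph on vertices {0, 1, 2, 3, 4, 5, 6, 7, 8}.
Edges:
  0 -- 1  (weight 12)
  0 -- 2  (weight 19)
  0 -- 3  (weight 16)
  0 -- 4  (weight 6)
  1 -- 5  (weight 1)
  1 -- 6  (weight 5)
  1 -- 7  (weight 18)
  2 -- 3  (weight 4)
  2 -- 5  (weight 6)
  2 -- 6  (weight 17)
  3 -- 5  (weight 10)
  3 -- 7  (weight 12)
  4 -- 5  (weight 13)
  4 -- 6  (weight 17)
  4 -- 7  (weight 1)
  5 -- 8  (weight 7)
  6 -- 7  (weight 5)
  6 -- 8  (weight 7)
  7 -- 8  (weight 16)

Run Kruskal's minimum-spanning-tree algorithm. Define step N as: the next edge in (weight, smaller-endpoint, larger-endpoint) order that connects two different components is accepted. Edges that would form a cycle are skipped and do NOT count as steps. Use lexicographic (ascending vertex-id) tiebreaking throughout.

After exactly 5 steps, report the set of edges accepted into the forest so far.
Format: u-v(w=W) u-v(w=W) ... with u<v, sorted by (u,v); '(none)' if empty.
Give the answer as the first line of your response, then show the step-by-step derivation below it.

1-5(w=1) 1-6(w=5) 2-3(w=4) 4-7(w=1) 6-7(w=5)

step 1: add edge 1-5 (w=1); MST = {1-5(w=1)}
step 2: add edge 4-7 (w=1); MST = {1-5(w=1) 4-7(w=1)}
step 3: add edge 2-3 (w=4); MST = {1-5(w=1) 2-3(w=4) 4-7(w=1)}
step 4: add edge 1-6 (w=5); MST = {1-5(w=1) 1-6(w=5) 2-3(w=4) 4-7(w=1)}
step 5: add edge 6-7 (w=5); MST = {1-5(w=1) 1-6(w=5) 2-3(w=4) 4-7(w=1) 6-7(w=5)}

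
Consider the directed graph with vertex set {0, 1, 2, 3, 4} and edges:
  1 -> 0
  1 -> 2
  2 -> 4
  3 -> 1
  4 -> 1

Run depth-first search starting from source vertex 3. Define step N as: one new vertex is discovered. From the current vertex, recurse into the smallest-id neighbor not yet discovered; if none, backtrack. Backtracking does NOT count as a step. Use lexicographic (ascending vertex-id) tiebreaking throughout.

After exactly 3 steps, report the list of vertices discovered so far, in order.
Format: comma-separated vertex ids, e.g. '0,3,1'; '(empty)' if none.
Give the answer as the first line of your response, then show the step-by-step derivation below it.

3,1,0

step 1: discover 3; path=3; order=3
step 2: discover 1; path=3>1; order=3,1
step 3: discover 0; path=3>1>0; order=3,1,0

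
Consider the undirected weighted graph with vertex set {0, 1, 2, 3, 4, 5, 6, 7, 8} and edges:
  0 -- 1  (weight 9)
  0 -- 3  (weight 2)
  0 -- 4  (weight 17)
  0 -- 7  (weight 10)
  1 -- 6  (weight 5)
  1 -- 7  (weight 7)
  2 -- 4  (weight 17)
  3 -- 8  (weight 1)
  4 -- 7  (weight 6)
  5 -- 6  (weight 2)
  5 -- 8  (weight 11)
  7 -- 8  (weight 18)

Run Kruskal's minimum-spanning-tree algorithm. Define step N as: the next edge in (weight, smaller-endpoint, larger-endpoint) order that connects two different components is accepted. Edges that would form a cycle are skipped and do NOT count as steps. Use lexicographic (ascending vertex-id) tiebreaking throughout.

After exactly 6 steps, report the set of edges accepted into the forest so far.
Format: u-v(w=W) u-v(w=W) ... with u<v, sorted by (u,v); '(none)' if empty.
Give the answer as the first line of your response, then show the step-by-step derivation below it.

0-3(w=2) 1-6(w=5) 1-7(w=7) 3-8(w=1) 4-7(w=6) 5-6(w=2)

step 1: add edge 3-8 (w=1); MST = {3-8(w=1)}
step 2: add edge 0-3 (w=2); MST = {0-3(w=2) 3-8(w=1)}
step 3: add edge 5-6 (w=2); MST = {0-3(w=2) 3-8(w=1) 5-6(w=2)}
step 4: add edge 1-6 (w=5); MST = {0-3(w=2) 1-6(w=5) 3-8(w=1) 5-6(w=2)}
step 5: add edge 4-7 (w=6); MST = {0-3(w=2) 1-6(w=5) 3-8(w=1) 4-7(w=6) 5-6(w=2)}
step 6: add edge 1-7 (w=7); MST = {0-3(w=2) 1-6(w=5) 1-7(w=7) 3-8(w=1) 4-7(w=6) 5-6(w=2)}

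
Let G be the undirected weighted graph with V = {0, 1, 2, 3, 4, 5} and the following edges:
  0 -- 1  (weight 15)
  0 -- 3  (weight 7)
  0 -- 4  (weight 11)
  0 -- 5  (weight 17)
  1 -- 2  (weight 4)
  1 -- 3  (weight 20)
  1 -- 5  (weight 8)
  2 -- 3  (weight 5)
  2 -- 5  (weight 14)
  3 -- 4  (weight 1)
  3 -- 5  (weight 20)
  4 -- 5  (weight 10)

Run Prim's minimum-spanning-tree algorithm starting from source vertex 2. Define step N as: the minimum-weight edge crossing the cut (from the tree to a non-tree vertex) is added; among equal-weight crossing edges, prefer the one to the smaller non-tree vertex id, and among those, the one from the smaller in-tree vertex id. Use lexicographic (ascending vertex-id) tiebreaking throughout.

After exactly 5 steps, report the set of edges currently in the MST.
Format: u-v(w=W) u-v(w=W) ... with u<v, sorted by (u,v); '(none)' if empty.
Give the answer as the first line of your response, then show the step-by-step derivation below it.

0-3(w=7) 1-2(w=4) 1-5(w=8) 2-3(w=5) 3-4(w=1)

step 1: add edge 1-2 (w=4); MST = {1-2(w=4)}
step 2: add edge 2-3 (w=5); MST = {1-2(w=4) 2-3(w=5)}
step 3: add edge 3-4 (w=1); MST = {1-2(w=4) 2-3(w=5) 3-4(w=1)}
step 4: add edge 0-3 (w=7); MST = {0-3(w=7) 1-2(w=4) 2-3(w=5) 3-4(w=1)}
step 5: add edge 1-5 (w=8); MST = {0-3(w=7) 1-2(w=4) 1-5(w=8) 2-3(w=5) 3-4(w=1)}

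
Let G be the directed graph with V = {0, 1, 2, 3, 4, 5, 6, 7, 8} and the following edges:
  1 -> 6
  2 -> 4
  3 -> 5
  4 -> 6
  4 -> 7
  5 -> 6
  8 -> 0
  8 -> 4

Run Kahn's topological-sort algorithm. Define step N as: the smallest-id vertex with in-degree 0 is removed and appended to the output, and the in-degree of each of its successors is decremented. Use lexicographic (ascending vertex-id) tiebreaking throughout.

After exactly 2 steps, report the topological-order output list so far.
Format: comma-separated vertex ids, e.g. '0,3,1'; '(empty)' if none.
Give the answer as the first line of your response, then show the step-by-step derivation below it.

1,2

step 1: output 1; order=[1]; indeg=(1,0,0,0,2,1,2,1,0)
step 2: output 2; order=[1,2]; indeg=(1,0,0,0,1,1,2,1,0)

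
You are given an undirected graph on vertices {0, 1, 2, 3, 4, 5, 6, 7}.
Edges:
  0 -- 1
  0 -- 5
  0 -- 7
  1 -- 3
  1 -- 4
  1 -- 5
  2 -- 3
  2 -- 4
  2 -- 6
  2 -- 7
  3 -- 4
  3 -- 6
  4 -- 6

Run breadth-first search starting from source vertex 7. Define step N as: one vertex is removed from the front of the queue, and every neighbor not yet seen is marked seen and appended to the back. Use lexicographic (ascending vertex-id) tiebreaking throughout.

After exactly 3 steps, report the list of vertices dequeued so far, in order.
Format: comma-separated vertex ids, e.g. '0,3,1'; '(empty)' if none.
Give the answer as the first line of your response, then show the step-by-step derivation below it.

7,0,2

step 1: dequeue 7; queue=[0,2]; order=7
step 2: dequeue 0; queue=[2,1,5]; order=7,0
step 3: dequeue 2; queue=[1,5,3,4,6]; order=7,0,2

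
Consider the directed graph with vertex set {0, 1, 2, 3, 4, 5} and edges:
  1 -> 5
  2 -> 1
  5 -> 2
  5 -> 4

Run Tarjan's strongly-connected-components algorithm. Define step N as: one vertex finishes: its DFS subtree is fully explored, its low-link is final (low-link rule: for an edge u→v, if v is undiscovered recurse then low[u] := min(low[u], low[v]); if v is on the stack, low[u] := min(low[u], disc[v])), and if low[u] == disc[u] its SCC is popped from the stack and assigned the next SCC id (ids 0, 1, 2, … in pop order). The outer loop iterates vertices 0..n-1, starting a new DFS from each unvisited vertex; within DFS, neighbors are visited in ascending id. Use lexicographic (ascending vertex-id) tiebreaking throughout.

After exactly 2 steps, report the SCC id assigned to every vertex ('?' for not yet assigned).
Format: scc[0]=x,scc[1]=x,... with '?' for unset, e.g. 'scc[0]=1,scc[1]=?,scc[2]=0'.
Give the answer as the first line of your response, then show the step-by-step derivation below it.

scc[0]=0,scc[1]=?,scc[2]=?,scc[3]=?,scc[4]=?,scc[5]=?

step 1: low=(low[0]=0,low[1]=?,low[2]=?,low[3]=?,low[4]=?,low[5]=?); scc=(scc[0]=0,scc[1]=?,scc[2]=?,scc[3]=?,scc[4]=?,scc[5]=?)
step 2: low=(low[0]=0,low[1]=1,low[2]=1,low[3]=?,low[4]=?,low[5]=2); scc=(scc[0]=0,scc[1]=?,scc[2]=?,scc[3]=?,scc[4]=?,scc[5]=?)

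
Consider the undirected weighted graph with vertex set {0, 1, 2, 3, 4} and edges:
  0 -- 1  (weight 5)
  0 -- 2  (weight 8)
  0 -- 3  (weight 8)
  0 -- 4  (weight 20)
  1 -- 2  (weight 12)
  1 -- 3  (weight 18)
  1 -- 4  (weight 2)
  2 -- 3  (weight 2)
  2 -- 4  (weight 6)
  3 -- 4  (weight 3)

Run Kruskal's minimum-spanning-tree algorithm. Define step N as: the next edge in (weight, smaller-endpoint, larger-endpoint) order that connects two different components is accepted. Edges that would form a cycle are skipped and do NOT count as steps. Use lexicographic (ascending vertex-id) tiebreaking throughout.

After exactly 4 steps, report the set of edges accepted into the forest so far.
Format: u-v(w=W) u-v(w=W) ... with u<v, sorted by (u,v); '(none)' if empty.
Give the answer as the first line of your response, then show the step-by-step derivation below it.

0-1(w=5) 1-4(w=2) 2-3(w=2) 3-4(w=3)

step 1: add edge 1-4 (w=2); MST = {1-4(w=2)}
step 2: add edge 2-3 (w=2); MST = {1-4(w=2) 2-3(w=2)}
step 3: add edge 3-4 (w=3); MST = {1-4(w=2) 2-3(w=2) 3-4(w=3)}
step 4: add edge 0-1 (w=5); MST = {0-1(w=5) 1-4(w=2) 2-3(w=2) 3-4(w=3)}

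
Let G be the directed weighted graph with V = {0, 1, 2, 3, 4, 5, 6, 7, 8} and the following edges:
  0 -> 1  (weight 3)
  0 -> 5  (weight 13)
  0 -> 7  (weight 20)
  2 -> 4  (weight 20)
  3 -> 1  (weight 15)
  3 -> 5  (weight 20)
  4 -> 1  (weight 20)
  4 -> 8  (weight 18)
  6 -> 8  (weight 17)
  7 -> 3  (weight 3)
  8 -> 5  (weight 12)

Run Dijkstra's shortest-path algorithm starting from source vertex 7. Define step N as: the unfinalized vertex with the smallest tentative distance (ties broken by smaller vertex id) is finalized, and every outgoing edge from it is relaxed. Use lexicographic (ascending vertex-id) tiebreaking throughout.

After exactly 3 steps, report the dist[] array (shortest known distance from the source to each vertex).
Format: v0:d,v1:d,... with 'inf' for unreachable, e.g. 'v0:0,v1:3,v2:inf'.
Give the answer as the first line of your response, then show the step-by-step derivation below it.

v0:inf,v1:18,v2:inf,v3:3,v4:inf,v5:23,v6:inf,v7:0,v8:inf

step 1: dist = v0:inf,v1:inf,v2:inf,v3:3,v4:inf,v5:inf,v6:inf,v7:0,v8:inf
step 2: dist = v0:inf,v1:18,v2:inf,v3:3,v4:inf,v5:23,v6:inf,v7:0,v8:inf
step 3: dist = v0:inf,v1:18,v2:inf,v3:3,v4:inf,v5:23,v6:inf,v7:0,v8:inf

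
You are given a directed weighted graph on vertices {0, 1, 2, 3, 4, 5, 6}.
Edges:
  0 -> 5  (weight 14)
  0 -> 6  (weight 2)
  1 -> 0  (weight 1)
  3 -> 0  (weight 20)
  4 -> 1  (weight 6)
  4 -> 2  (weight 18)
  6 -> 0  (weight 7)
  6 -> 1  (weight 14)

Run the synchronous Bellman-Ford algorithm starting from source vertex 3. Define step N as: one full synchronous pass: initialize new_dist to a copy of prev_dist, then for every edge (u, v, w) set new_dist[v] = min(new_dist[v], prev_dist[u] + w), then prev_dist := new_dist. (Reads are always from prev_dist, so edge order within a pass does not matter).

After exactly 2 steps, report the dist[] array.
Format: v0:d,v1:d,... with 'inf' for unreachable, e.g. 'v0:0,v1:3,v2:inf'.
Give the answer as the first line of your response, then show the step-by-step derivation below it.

v0:20,v1:inf,v2:inf,v3:0,v4:inf,v5:34,v6:22

step 1: dist = v0:20,v1:inf,v2:inf,v3:0,v4:inf,v5:inf,v6:inf
step 2: dist = v0:20,v1:inf,v2:inf,v3:0,v4:inf,v5:34,v6:22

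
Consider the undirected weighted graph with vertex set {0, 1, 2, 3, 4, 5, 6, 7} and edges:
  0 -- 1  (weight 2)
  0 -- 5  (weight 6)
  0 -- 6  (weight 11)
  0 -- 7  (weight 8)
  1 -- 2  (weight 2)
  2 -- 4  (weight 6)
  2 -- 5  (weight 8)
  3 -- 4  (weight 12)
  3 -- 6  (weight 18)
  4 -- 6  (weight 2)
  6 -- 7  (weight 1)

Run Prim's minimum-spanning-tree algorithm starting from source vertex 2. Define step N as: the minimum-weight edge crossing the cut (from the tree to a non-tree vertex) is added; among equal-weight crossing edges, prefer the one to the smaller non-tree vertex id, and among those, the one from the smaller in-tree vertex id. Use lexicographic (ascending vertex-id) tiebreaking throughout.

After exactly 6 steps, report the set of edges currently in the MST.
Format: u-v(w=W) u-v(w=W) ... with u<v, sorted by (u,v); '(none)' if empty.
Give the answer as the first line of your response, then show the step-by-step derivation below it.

0-1(w=2) 0-5(w=6) 1-2(w=2) 2-4(w=6) 4-6(w=2) 6-7(w=1)

step 1: add edge 1-2 (w=2); MST = {1-2(w=2)}
step 2: add edge 0-1 (w=2); MST = {0-1(w=2) 1-2(w=2)}
step 3: add edge 2-4 (w=6); MST = {0-1(w=2) 1-2(w=2) 2-4(w=6)}
step 4: add edge 4-6 (w=2); MST = {0-1(w=2) 1-2(w=2) 2-4(w=6) 4-6(w=2)}
step 5: add edge 6-7 (w=1); MST = {0-1(w=2) 1-2(w=2) 2-4(w=6) 4-6(w=2) 6-7(w=1)}
step 6: add edge 0-5 (w=6); MST = {0-1(w=2) 0-5(w=6) 1-2(w=2) 2-4(w=6) 4-6(w=2) 6-7(w=1)}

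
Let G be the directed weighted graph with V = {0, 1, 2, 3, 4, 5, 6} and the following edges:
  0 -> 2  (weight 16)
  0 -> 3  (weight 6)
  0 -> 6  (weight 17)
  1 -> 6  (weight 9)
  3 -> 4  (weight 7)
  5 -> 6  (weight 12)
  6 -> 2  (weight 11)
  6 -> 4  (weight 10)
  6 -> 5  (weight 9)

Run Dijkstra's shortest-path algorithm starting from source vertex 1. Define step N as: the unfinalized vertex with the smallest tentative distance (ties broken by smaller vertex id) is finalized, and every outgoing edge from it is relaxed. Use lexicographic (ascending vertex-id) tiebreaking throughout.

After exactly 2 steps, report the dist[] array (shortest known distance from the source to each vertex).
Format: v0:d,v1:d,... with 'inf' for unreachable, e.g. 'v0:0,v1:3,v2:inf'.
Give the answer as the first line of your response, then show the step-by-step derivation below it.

v0:inf,v1:0,v2:20,v3:inf,v4:19,v5:18,v6:9

step 1: dist = v0:inf,v1:0,v2:inf,v3:inf,v4:inf,v5:inf,v6:9
step 2: dist = v0:inf,v1:0,v2:20,v3:inf,v4:19,v5:18,v6:9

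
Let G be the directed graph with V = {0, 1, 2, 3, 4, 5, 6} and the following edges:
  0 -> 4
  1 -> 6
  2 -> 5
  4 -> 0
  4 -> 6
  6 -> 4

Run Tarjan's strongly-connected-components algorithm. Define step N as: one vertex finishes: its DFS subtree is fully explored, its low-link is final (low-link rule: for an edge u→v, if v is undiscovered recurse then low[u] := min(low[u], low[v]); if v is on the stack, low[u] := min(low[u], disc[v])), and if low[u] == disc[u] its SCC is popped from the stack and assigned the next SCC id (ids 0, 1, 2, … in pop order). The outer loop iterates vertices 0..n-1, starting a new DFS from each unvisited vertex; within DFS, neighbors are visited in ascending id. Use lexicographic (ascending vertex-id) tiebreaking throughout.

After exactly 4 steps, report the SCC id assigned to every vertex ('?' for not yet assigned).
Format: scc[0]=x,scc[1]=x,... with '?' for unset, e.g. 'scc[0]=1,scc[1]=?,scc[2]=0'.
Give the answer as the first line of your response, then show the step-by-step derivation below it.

scc[0]=0,scc[1]=1,scc[2]=?,scc[3]=?,scc[4]=0,scc[5]=?,scc[6]=0

step 1: low=(low[0]=0,low[1]=?,low[2]=?,low[3]=?,low[4]=0,low[5]=?,low[6]=1); scc=(scc[0]=?,scc[1]=?,scc[2]=?,scc[3]=?,scc[4]=?,scc[5]=?,scc[6]=?)
step 2: low=(low[0]=0,low[1]=?,low[2]=?,low[3]=?,low[4]=0,low[5]=?,low[6]=1); scc=(scc[0]=?,scc[1]=?,scc[2]=?,scc[3]=?,scc[4]=?,scc[5]=?,scc[6]=?)
step 3: low=(low[0]=0,low[1]=?,low[2]=?,low[3]=?,low[4]=0,low[5]=?,low[6]=1); scc=(scc[0]=0,scc[1]=?,scc[2]=?,scc[3]=?,scc[4]=0,scc[5]=?,scc[6]=0)
step 4: low=(low[0]=0,low[1]=3,low[2]=?,low[3]=?,low[4]=0,low[5]=?,low[6]=1); scc=(scc[0]=0,scc[1]=1,scc[2]=?,scc[3]=?,scc[4]=0,scc[5]=?,scc[6]=0)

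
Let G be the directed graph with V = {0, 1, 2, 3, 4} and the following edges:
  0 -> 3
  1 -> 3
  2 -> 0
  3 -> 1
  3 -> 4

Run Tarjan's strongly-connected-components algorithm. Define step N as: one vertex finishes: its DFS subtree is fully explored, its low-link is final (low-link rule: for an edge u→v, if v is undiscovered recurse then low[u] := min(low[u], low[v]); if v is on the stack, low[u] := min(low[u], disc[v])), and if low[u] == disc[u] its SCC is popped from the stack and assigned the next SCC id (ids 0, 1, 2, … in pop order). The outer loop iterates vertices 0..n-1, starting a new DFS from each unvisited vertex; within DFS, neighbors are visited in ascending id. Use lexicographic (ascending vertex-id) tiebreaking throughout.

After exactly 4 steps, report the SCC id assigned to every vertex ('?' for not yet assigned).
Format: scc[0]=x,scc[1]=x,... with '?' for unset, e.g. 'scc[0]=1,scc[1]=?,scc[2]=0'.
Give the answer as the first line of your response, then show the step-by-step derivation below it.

scc[0]=2,scc[1]=1,scc[2]=?,scc[3]=1,scc[4]=0

step 1: low=(low[0]=0,low[1]=1,low[2]=?,low[3]=1,low[4]=?); scc=(scc[0]=?,scc[1]=?,scc[2]=?,scc[3]=?,scc[4]=?)
step 2: low=(low[0]=0,low[1]=1,low[2]=?,low[3]=1,low[4]=3); scc=(scc[0]=?,scc[1]=?,scc[2]=?,scc[3]=?,scc[4]=0)
step 3: low=(low[0]=0,low[1]=1,low[2]=?,low[3]=1,low[4]=3); scc=(scc[0]=?,scc[1]=1,scc[2]=?,scc[3]=1,scc[4]=0)
step 4: low=(low[0]=0,low[1]=1,low[2]=?,low[3]=1,low[4]=3); scc=(scc[0]=2,scc[1]=1,scc[2]=?,scc[3]=1,scc[4]=0)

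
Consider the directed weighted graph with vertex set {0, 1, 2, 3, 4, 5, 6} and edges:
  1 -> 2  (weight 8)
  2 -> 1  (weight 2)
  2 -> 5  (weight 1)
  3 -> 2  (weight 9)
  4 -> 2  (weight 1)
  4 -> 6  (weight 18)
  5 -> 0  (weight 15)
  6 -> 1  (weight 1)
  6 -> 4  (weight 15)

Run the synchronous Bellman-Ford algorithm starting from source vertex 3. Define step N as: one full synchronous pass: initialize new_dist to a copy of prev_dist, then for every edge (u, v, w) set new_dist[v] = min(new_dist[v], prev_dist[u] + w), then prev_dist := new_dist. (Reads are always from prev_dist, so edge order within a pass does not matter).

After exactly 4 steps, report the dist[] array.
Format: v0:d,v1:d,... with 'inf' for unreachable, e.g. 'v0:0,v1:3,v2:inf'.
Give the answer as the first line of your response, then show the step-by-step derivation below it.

v0:25,v1:11,v2:9,v3:0,v4:inf,v5:10,v6:inf

step 1: dist = v0:inf,v1:inf,v2:9,v3:0,v4:inf,v5:inf,v6:inf
step 2: dist = v0:inf,v1:11,v2:9,v3:0,v4:inf,v5:10,v6:inf
step 3: dist = v0:25,v1:11,v2:9,v3:0,v4:inf,v5:10,v6:inf
step 4: dist = v0:25,v1:11,v2:9,v3:0,v4:inf,v5:10,v6:inf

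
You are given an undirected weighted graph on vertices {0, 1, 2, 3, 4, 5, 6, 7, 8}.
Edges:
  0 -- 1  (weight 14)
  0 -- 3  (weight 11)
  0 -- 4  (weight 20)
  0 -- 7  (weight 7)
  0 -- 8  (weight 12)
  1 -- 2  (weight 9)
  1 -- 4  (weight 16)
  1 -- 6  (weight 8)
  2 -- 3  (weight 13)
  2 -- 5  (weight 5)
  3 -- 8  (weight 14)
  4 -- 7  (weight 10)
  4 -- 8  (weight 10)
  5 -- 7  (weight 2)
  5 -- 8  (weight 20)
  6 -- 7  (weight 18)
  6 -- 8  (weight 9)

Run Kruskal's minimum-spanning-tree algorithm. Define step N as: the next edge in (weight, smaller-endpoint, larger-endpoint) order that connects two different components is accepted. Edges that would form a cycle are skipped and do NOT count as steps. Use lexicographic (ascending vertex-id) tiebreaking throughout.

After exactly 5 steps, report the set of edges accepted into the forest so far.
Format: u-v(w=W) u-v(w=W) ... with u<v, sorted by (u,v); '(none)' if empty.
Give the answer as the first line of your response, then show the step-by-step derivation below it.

0-7(w=7) 1-2(w=9) 1-6(w=8) 2-5(w=5) 5-7(w=2)

step 1: add edge 5-7 (w=2); MST = {5-7(w=2)}
step 2: add edge 2-5 (w=5); MST = {2-5(w=5) 5-7(w=2)}
step 3: add edge 0-7 (w=7); MST = {0-7(w=7) 2-5(w=5) 5-7(w=2)}
step 4: add edge 1-6 (w=8); MST = {0-7(w=7) 1-6(w=8) 2-5(w=5) 5-7(w=2)}
step 5: add edge 1-2 (w=9); MST = {0-7(w=7) 1-2(w=9) 1-6(w=8) 2-5(w=5) 5-7(w=2)}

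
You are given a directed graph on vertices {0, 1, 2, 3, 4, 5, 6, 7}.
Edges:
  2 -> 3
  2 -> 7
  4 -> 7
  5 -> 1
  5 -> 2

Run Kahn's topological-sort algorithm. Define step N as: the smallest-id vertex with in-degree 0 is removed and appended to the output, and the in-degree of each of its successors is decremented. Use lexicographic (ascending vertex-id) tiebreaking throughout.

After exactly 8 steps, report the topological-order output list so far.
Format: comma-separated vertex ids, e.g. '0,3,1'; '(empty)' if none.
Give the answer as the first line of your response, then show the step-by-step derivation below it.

0,4,5,1,2,3,6,7

step 1: output 0; order=[0]; indeg=(0,1,1,1,0,0,0,2)
step 2: output 4; order=[0,4]; indeg=(0,1,1,1,0,0,0,1)
step 3: output 5; order=[0,4,5]; indeg=(0,0,0,1,0,0,0,1)
step 4: output 1; order=[0,4,5,1]; indeg=(0,0,0,1,0,0,0,1)
step 5: output 2; order=[0,4,5,1,2]; indeg=(0,0,0,0,0,0,0,0)
step 6: output 3; order=[0,4,5,1,2,3]; indeg=(0,0,0,0,0,0,0,0)
step 7: output 6; order=[0,4,5,1,2,3,6]; indeg=(0,0,0,0,0,0,0,0)
step 8: output 7; order=[0,4,5,1,2,3,6,7]; indeg=(0,0,0,0,0,0,0,0)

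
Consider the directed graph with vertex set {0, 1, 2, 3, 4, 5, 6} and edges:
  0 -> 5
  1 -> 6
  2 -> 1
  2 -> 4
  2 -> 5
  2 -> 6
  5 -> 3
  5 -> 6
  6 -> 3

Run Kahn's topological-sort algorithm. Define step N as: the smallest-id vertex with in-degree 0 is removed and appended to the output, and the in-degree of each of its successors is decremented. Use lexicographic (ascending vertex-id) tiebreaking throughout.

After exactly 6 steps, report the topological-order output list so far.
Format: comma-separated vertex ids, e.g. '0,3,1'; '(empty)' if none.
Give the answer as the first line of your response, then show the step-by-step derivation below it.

0,2,1,4,5,6

step 1: output 0; order=[0]; indeg=(0,1,0,2,1,1,3)
step 2: output 2; order=[0,2]; indeg=(0,0,0,2,0,0,2)
step 3: output 1; order=[0,2,1]; indeg=(0,0,0,2,0,0,1)
step 4: output 4; order=[0,2,1,4]; indeg=(0,0,0,2,0,0,1)
step 5: output 5; order=[0,2,1,4,5]; indeg=(0,0,0,1,0,0,0)
step 6: output 6; order=[0,2,1,4,5,6]; indeg=(0,0,0,0,0,0,0)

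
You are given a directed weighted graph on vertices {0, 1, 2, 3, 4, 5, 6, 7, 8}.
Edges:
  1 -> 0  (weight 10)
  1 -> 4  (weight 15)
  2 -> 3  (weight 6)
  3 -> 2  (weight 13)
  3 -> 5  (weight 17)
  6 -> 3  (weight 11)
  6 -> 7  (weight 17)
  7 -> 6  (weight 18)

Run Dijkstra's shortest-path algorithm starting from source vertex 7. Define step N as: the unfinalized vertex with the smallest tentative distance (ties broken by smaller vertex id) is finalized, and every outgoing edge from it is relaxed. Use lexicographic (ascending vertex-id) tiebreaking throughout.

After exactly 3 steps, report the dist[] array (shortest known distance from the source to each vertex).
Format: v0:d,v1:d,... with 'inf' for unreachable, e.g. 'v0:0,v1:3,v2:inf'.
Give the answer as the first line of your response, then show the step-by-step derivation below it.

v0:inf,v1:inf,v2:42,v3:29,v4:inf,v5:46,v6:18,v7:0,v8:inf

step 1: dist = v0:inf,v1:inf,v2:inf,v3:inf,v4:inf,v5:inf,v6:18,v7:0,v8:inf
step 2: dist = v0:inf,v1:inf,v2:inf,v3:29,v4:inf,v5:inf,v6:18,v7:0,v8:inf
step 3: dist = v0:inf,v1:inf,v2:42,v3:29,v4:inf,v5:46,v6:18,v7:0,v8:inf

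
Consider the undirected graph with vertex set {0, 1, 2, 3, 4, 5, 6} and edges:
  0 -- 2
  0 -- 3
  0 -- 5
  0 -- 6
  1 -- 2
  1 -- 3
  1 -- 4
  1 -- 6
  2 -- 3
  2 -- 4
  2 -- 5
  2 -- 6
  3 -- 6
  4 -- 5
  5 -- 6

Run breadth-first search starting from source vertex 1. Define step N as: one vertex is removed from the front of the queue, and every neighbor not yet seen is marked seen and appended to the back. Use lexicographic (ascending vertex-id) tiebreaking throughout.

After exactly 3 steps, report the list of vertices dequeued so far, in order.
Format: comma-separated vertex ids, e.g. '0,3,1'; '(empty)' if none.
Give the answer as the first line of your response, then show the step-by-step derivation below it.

1,2,3

step 1: dequeue 1; queue=[2,3,4,6]; order=1
step 2: dequeue 2; queue=[3,4,6,0,5]; order=1,2
step 3: dequeue 3; queue=[4,6,0,5]; order=1,2,3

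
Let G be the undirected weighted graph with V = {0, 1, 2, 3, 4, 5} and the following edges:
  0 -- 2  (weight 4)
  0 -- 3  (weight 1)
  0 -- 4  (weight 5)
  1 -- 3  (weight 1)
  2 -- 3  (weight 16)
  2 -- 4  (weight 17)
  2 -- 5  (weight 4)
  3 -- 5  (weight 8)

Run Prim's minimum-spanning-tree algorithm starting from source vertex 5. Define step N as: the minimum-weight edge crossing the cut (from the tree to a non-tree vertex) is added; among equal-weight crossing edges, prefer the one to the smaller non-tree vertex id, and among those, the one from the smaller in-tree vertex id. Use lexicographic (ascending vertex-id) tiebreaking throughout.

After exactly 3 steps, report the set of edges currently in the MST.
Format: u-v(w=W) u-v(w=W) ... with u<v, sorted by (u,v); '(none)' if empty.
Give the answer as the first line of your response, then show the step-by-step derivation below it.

0-2(w=4) 0-3(w=1) 2-5(w=4)

step 1: add edge 2-5 (w=4); MST = {2-5(w=4)}
step 2: add edge 0-2 (w=4); MST = {0-2(w=4) 2-5(w=4)}
step 3: add edge 0-3 (w=1); MST = {0-2(w=4) 0-3(w=1) 2-5(w=4)}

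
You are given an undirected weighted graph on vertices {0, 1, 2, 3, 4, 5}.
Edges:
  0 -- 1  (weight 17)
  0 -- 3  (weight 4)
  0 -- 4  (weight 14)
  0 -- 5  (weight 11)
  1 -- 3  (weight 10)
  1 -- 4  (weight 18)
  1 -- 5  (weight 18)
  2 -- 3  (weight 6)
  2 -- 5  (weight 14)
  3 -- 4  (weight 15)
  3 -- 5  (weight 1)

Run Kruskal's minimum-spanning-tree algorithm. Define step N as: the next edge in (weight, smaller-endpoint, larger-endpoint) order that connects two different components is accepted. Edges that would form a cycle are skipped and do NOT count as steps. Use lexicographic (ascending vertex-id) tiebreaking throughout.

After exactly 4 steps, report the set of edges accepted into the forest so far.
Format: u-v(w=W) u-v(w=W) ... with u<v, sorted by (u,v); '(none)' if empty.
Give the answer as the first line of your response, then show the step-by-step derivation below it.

0-3(w=4) 1-3(w=10) 2-3(w=6) 3-5(w=1)

step 1: add edge 3-5 (w=1); MST = {3-5(w=1)}
step 2: add edge 0-3 (w=4); MST = {0-3(w=4) 3-5(w=1)}
step 3: add edge 2-3 (w=6); MST = {0-3(w=4) 2-3(w=6) 3-5(w=1)}
step 4: add edge 1-3 (w=10); MST = {0-3(w=4) 1-3(w=10) 2-3(w=6) 3-5(w=1)}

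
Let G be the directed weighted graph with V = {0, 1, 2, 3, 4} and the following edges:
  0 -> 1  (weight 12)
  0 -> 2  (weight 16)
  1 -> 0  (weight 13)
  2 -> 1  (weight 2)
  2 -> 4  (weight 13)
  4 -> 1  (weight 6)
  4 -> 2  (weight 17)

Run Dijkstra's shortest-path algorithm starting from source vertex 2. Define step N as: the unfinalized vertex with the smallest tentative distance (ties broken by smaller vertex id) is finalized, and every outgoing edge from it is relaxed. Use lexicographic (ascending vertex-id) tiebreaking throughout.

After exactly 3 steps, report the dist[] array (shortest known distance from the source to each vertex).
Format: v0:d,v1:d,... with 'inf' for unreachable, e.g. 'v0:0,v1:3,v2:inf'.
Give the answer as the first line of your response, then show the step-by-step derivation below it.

v0:15,v1:2,v2:0,v3:inf,v4:13

step 1: dist = v0:inf,v1:2,v2:0,v3:inf,v4:13
step 2: dist = v0:15,v1:2,v2:0,v3:inf,v4:13
step 3: dist = v0:15,v1:2,v2:0,v3:inf,v4:13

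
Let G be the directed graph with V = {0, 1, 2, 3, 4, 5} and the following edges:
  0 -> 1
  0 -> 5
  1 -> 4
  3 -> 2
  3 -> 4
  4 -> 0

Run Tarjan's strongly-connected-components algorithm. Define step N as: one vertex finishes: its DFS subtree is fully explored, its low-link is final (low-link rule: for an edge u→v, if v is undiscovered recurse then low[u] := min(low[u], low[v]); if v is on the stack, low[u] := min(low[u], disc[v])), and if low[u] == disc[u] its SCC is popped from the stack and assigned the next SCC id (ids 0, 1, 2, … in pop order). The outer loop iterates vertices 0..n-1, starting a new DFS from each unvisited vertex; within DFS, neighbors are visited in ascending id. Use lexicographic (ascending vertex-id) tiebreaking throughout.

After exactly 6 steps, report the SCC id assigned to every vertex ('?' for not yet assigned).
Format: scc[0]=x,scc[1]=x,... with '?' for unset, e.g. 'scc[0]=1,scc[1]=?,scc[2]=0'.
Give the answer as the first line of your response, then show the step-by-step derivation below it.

scc[0]=1,scc[1]=1,scc[2]=2,scc[3]=3,scc[4]=1,scc[5]=0

step 1: low=(low[0]=0,low[1]=1,low[2]=?,low[3]=?,low[4]=0,low[5]=?); scc=(scc[0]=?,scc[1]=?,scc[2]=?,scc[3]=?,scc[4]=?,scc[5]=?)
step 2: low=(low[0]=0,low[1]=0,low[2]=?,low[3]=?,low[4]=0,low[5]=?); scc=(scc[0]=?,scc[1]=?,scc[2]=?,scc[3]=?,scc[4]=?,scc[5]=?)
step 3: low=(low[0]=0,low[1]=0,low[2]=?,low[3]=?,low[4]=0,low[5]=3); scc=(scc[0]=?,scc[1]=?,scc[2]=?,scc[3]=?,scc[4]=?,scc[5]=0)
step 4: low=(low[0]=0,low[1]=0,low[2]=?,low[3]=?,low[4]=0,low[5]=3); scc=(scc[0]=1,scc[1]=1,scc[2]=?,scc[3]=?,scc[4]=1,scc[5]=0)
step 5: low=(low[0]=0,low[1]=0,low[2]=4,low[3]=?,low[4]=0,low[5]=3); scc=(scc[0]=1,scc[1]=1,scc[2]=2,scc[3]=?,scc[4]=1,scc[5]=0)
step 6: low=(low[0]=0,low[1]=0,low[2]=4,low[3]=5,low[4]=0,low[5]=3); scc=(scc[0]=1,scc[1]=1,scc[2]=2,scc[3]=3,scc[4]=1,scc[5]=0)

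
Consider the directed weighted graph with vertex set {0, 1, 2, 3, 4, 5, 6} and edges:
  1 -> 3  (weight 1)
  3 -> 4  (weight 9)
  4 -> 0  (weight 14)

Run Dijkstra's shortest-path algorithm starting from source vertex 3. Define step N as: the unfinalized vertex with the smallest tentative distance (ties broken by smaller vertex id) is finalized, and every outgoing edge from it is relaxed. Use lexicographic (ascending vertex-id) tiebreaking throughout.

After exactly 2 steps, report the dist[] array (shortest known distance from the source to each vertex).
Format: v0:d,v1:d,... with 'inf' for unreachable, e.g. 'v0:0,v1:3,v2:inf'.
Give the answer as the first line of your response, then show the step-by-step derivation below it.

v0:23,v1:inf,v2:inf,v3:0,v4:9,v5:inf,v6:inf

step 1: dist = v0:inf,v1:inf,v2:inf,v3:0,v4:9,v5:inf,v6:inf
step 2: dist = v0:23,v1:inf,v2:inf,v3:0,v4:9,v5:inf,v6:inf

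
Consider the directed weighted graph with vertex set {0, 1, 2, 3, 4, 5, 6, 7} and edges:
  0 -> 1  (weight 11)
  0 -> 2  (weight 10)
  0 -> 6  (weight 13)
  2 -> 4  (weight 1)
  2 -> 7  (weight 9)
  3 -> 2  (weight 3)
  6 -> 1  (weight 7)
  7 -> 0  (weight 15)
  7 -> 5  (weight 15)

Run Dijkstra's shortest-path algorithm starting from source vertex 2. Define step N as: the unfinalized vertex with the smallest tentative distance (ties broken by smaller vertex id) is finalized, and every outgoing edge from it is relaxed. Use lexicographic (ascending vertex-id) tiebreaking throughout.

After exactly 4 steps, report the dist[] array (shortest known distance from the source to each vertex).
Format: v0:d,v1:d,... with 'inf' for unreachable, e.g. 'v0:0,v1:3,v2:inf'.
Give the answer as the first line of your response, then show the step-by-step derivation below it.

v0:24,v1:35,v2:0,v3:inf,v4:1,v5:24,v6:37,v7:9

step 1: dist = v0:inf,v1:inf,v2:0,v3:inf,v4:1,v5:inf,v6:inf,v7:9
step 2: dist = v0:inf,v1:inf,v2:0,v3:inf,v4:1,v5:inf,v6:inf,v7:9
step 3: dist = v0:24,v1:inf,v2:0,v3:inf,v4:1,v5:24,v6:inf,v7:9
step 4: dist = v0:24,v1:35,v2:0,v3:inf,v4:1,v5:24,v6:37,v7:9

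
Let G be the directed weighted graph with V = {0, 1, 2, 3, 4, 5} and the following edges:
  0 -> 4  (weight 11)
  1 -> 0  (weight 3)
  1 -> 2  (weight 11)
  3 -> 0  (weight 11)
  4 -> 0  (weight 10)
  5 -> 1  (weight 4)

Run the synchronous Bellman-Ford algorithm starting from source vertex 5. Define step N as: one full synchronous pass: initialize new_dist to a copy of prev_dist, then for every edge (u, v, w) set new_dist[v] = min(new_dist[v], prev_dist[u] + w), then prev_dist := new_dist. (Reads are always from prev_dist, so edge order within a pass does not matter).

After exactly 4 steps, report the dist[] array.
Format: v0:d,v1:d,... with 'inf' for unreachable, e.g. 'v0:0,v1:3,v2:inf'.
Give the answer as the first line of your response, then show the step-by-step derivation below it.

v0:7,v1:4,v2:15,v3:inf,v4:18,v5:0

step 1: dist = v0:inf,v1:4,v2:inf,v3:inf,v4:inf,v5:0
step 2: dist = v0:7,v1:4,v2:15,v3:inf,v4:inf,v5:0
step 3: dist = v0:7,v1:4,v2:15,v3:inf,v4:18,v5:0
step 4: dist = v0:7,v1:4,v2:15,v3:inf,v4:18,v5:0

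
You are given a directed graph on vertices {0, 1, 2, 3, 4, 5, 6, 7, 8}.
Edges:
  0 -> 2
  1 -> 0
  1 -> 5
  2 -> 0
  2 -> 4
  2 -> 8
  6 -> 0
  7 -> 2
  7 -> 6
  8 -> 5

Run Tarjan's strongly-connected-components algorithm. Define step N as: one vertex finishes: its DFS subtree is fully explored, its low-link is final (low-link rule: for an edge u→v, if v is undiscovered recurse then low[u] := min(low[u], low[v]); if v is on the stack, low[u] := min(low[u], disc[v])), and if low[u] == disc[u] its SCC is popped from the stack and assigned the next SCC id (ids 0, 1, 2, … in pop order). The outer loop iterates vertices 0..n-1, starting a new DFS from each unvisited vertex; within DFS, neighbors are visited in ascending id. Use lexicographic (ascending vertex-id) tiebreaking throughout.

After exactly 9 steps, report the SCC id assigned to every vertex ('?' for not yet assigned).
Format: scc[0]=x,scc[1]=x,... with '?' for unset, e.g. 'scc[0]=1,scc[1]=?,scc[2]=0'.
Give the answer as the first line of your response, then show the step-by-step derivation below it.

scc[0]=3,scc[1]=4,scc[2]=3,scc[3]=5,scc[4]=0,scc[5]=1,scc[6]=6,scc[7]=7,scc[8]=2

step 1: low=(low[0]=0,low[1]=?,low[2]=0,low[3]=?,low[4]=2,low[5]=?,low[6]=?,low[7]=?,low[8]=?); scc=(scc[0]=?,scc[1]=?,scc[2]=?,scc[3]=?,scc[4]=0,scc[5]=?,scc[6]=?,scc[7]=?,scc[8]=?)
step 2: low=(low[0]=0,low[1]=?,low[2]=0,low[3]=?,low[4]=2,low[5]=4,low[6]=?,low[7]=?,low[8]=3); scc=(scc[0]=?,scc[1]=?,scc[2]=?,scc[3]=?,scc[4]=0,scc[5]=1,scc[6]=?,scc[7]=?,scc[8]=?)
step 3: low=(low[0]=0,low[1]=?,low[2]=0,low[3]=?,low[4]=2,low[5]=4,low[6]=?,low[7]=?,low[8]=3); scc=(scc[0]=?,scc[1]=?,scc[2]=?,scc[3]=?,scc[4]=0,scc[5]=1,scc[6]=?,scc[7]=?,scc[8]=2)
step 4: low=(low[0]=0,low[1]=?,low[2]=0,low[3]=?,low[4]=2,low[5]=4,low[6]=?,low[7]=?,low[8]=3); scc=(scc[0]=?,scc[1]=?,scc[2]=?,scc[3]=?,scc[4]=0,scc[5]=1,scc[6]=?,scc[7]=?,scc[8]=2)
step 5: low=(low[0]=0,low[1]=?,low[2]=0,low[3]=?,low[4]=2,low[5]=4,low[6]=?,low[7]=?,low[8]=3); scc=(scc[0]=3,scc[1]=?,scc[2]=3,scc[3]=?,scc[4]=0,scc[5]=1,scc[6]=?,scc[7]=?,scc[8]=2)
step 6: low=(low[0]=0,low[1]=5,low[2]=0,low[3]=?,low[4]=2,low[5]=4,low[6]=?,low[7]=?,low[8]=3); scc=(scc[0]=3,scc[1]=4,scc[2]=3,scc[3]=?,scc[4]=0,scc[5]=1,scc[6]=?,scc[7]=?,scc[8]=2)
step 7: low=(low[0]=0,low[1]=5,low[2]=0,low[3]=6,low[4]=2,low[5]=4,low[6]=?,low[7]=?,low[8]=3); scc=(scc[0]=3,scc[1]=4,scc[2]=3,scc[3]=5,scc[4]=0,scc[5]=1,scc[6]=?,scc[7]=?,scc[8]=2)
step 8: low=(low[0]=0,low[1]=5,low[2]=0,low[3]=6,low[4]=2,low[5]=4,low[6]=7,low[7]=?,low[8]=3); scc=(scc[0]=3,scc[1]=4,scc[2]=3,scc[3]=5,scc[4]=0,scc[5]=1,scc[6]=6,scc[7]=?,scc[8]=2)
step 9: low=(low[0]=0,low[1]=5,low[2]=0,low[3]=6,low[4]=2,low[5]=4,low[6]=7,low[7]=8,low[8]=3); scc=(scc[0]=3,scc[1]=4,scc[2]=3,scc[3]=5,scc[4]=0,scc[5]=1,scc[6]=6,scc[7]=7,scc[8]=2)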